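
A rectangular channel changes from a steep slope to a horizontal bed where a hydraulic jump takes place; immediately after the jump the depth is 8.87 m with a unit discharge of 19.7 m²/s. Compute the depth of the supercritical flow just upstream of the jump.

V₂ = q/y₂ = 19.7/8.87 = 2.22 m/s; Fr₂ = V₂/√(g·y₂) = 0.238.
From the momentum equation (using Fr₂), y₁/y₂ = ½[√(1 + 8Fr₂²) − 1] = ½[√1.454 − 1] = 0.103.
y₁ = 0.103 × 8.87 = 0.912 m.

y₁ = 0.912 m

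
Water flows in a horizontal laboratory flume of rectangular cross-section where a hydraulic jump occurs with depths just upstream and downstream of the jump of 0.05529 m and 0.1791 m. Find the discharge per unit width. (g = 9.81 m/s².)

For a rectangular channel the momentum equation gives q² = ½·g·y₁·y₂·(y₁ + y₂) = ½×9.81×0.05529×0.1791×0.2344 = 0.01138.
q = √0.01138 = 0.1067 m²/s.

q = 0.1067 m²/s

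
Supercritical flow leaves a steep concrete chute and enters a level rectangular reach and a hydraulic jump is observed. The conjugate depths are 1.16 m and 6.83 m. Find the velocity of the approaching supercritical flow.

For a rectangular channel the momentum equation gives q² = ½·g·y₁·y₂·(y₁ + y₂) = ½×9.81×1.16×6.83×7.99 = 311.
q = √311 = 17.6 m²/s.
V₁ = q/y₁ = 17.6/1.16 = 15.2 m/s.

V₁ = 15.2 m/s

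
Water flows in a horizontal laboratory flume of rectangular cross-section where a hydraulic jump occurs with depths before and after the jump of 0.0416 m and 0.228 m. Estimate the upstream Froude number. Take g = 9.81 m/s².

Fr₁ = 4.21

For a rectangular channel the momentum equation gives q² = ½·g·y₁·y₂·(y₁ + y₂) = ½×9.81×0.0416×0.228×0.270 = 0.0125.
q = √0.0125 = 0.112 m²/s.
V₁ = q/y₁ = 2.69 m/s; Fr₁ = V₁/√(g·y₁) = 4.21.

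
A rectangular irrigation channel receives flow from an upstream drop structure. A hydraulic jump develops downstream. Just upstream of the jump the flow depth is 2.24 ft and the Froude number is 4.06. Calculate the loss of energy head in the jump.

Fr₁ = 4.06 (given).
Sequent-depth ratio: y₂/y₁ = ½[√(1 + 8Fr₁²) − 1] = ½[√132.9 − 1] = 5.26.
y₂ = 5.26 × 2.24 = 11.8 ft.
V₁ = Fr₁·√(g·y₁) = 4.06×√(32.2×2.24) = 34.5 ft/s; q = V₁·y₁ = 77.2 ft²/s. V₂ = q/y₂ = 77.2/11.8 = 6.55 ft/s. E₁ = y₁ + V₁²/2g = 20.7 ft; E₂ = y₂ + V₂²/2g = 12.5 ft. ΔE = E₁ − E₂ = 8.25 ft.

ΔE = 8.25 ft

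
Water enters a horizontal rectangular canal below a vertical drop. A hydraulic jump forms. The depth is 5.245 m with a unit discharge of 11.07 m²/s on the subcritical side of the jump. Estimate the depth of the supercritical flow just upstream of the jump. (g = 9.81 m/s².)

y₁ = 0.7894 m

V₂ = q/y₂ = 11.07/5.245 = 2.111 m/s; Fr₂ = V₂/√(g·y₂) = 0.2942.
From the momentum equation (using Fr₂), y₁/y₂ = ½[√(1 + 8Fr₂²) − 1] = ½[√1.6926 − 1] = 0.1505.
y₁ = 0.1505 × 5.245 = 0.7894 m.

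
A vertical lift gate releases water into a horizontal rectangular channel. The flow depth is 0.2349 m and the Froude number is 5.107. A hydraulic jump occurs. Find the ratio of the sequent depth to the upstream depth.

Fr₁ = 5.107 (given).
From the momentum equation for a rectangular channel, y₂/y₁ = ½[√(1 + 8Fr₁²) − 1] = ½[√209.65 − 1] = 6.740.

y₂/y₁ = 6.740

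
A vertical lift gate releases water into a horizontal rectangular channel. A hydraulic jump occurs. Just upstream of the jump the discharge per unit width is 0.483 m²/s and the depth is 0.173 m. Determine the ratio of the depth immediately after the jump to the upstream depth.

V₁ = q/y₁ = 0.483/0.173 = 2.79 m/s. Fr₁ = V₁/√(g·y₁) = 2.79/√(9.81×0.173) = 2.14.
By Bélanger, y₂/y₁ = ½[√(1 + 8Fr₁²) − 1] = ½[√37.74 − 1] = 2.57.

y₂/y₁ = 2.57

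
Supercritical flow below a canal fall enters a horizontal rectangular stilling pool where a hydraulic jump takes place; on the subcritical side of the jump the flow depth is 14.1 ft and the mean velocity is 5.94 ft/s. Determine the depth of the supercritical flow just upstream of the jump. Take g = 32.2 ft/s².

Fr₂ = V₂/√(g·y₂) = 5.94/√(32.2×14.1) = 0.279.
The Bélanger relation is symmetric: y₁/y₂ = ½[√(1 + 8Fr₂²) − 1] = ½[√1.622 − 1] = 0.137.
y₁ = 0.137 × 14.1 = 1.93 ft.

y₁ = 1.93 ft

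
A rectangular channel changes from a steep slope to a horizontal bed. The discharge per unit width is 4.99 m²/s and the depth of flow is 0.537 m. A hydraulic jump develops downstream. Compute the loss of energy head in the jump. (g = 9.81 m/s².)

ΔE = 1.96 m

V₁ = q/y₁ = 4.99/0.537 = 9.29 m/s. Fr₁ = V₁/√(g·y₁) = 9.29/√(9.81×0.537) = 4.05.
Conjugate-depth relation: y₂/y₁ = ½[√(1 + 8Fr₁²) − 1] = ½[√132.1 − 1] = 5.25.
y₂ = 5.25 × 0.537 = 2.82 m.
V₂ = q/y₂ = 4.99/2.82 = 1.77 m/s. E₁ = y₁ + V₁²/2g = 4.94 m; E₂ = y₂ + V₂²/2g = 2.98 m. ΔE = E₁ − E₂ = 1.96 m.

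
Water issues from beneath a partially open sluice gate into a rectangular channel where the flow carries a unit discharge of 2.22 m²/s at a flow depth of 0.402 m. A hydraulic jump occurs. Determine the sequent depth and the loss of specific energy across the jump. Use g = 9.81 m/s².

V₁ = q/y₁ = 2.22/0.402 = 5.52 m/s. Fr₁ = V₁/√(g·y₁) = 5.52/√(9.81×0.402) = 2.78.
From the momentum equation for a rectangular channel, y₂/y₁ = ½[√(1 + 8Fr₁²) − 1] = ½[√62.87 − 1] = 3.46.
y₂ = 3.46 × 0.402 = 1.39 m.
Head loss: ΔE = (y₂ − y₁)³/(4y₁y₂) = (1.39 − 0.402)³/(4×0.402×1.39) = 0.972/2.24 = 0.434 m.

y₂ = 1.39 m; ΔE = 0.434 m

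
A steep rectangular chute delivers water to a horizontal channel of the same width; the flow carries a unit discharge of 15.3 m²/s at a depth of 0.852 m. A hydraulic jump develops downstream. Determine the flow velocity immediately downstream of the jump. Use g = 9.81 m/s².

V₂ = 2.16 m/s

V₁ = q/y₁ = 15.3/0.852 = 18.0 m/s. Fr₁ = V₁/√(g·y₁) = 18.0/√(9.81×0.852) = 6.21.
From the momentum equation for a rectangular channel, y₂/y₁ = ½[√(1 + 8Fr₁²) − 1] = ½[√309.7 − 1] = 8.30.
y₂ = 8.30 × 0.852 = 7.07 m.
V₂ = q/y₂ = 15.3/7.07 = 2.16 m/s.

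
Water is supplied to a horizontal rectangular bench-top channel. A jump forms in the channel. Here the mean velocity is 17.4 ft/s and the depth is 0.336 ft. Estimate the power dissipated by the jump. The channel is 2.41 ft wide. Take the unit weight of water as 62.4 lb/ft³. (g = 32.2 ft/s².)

Fr₁ = V₁/√(g·y₁) = 17.4/√(32.2×0.336) = 5.29.
Bélanger equation: y₂/y₁ = ½[√(1 + 8Fr₁²) − 1] = ½[√224.9 − 1] = 7.00.
y₂ = 7.00 × 0.336 = 2.35 ft.
q = V₁·y₁ = 17.4 × 0.336 = 5.85 ft²/s. V₂ = q/y₂ = 5.85/2.35 = 2.49 ft/s. E₁ = y₁ + V₁²/2g = 5.04 ft; E₂ = y₂ + V₂²/2g = 2.45 ft. ΔE = E₁ − E₂ = 2.59 ft.
Q = q·b = 5.85 × 2.41 = 14.1 cfs. P = γ·Q·ΔE/550 = 62.4 × 14.1 × 2.59 / 550 = 4.14 hp.

P = 4.14 hp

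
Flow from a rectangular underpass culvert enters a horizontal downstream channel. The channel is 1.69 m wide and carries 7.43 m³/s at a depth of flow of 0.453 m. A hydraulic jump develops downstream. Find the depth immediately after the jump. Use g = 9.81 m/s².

q = Q/b = 7.43/1.69 = 4.40 m²/s; V₁ = q/y₁ = 9.71 m/s. Fr₁ = V₁/√(g·y₁) = 4.60.
Sequent-depth ratio: y₂/y₁ = ½[√(1 + 8Fr₁²) − 1] = ½[√170.6 − 1] = 6.03.
y₂ = 6.03 × 0.453 = 2.73 m.

y₂ = 2.73 m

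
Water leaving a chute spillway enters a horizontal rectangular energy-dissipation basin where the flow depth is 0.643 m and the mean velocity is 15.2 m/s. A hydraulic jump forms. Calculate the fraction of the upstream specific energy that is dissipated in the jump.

ΔE/E₁ = 0.567 (56.7%)

Fr₁ = V₁/√(g·y₁) = 15.2/√(9.81×0.643) = 6.05.
Conjugate-depth relation: y₂/y₁ = ½[√(1 + 8Fr₁²) − 1] = ½[√294.0 − 1] = 8.07.
y₂ = 8.07 × 0.643 = 5.19 m.
E₁ = y₁ + V₁²/2g = 12.4 m. ΔE = (y₂ − y₁)³/(4y₁y₂) = 7.05 m. ΔE/E₁ = 7.05/12.4 = 0.567.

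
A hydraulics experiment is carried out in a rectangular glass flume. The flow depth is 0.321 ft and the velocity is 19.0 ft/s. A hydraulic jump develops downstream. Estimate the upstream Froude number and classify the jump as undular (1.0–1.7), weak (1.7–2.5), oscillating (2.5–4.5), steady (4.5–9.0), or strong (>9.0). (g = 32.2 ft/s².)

Fr₁ = V₁/√(g·y₁) = 19.0/√(32.2×0.321) = 5.91.
Fr₁ = 5.91 lies in the steady range.

Fr₁ = 5.91; steady jump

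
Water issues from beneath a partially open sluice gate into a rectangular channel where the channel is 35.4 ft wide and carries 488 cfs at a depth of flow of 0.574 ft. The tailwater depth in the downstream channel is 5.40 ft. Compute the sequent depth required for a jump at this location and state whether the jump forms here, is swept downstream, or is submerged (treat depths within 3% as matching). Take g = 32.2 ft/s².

y₂ = 4.26 ft; the jump is submerged

q = Q/b = 488/35.4 = 13.8 ft²/s; V₁ = q/y₁ = 24.0 ft/s. Fr₁ = V₁/√(g·y₁) = 5.59.
Conjugate-depth relation: y₂/y₁ = ½[√(1 + 8Fr₁²) − 1] = ½[√250.6 − 1] = 7.42.
y₂ = 7.42 × 0.574 = 4.26 ft.
Tailwater y_tw = 5.40 ft: y_tw > y₂, so the jump is submerged.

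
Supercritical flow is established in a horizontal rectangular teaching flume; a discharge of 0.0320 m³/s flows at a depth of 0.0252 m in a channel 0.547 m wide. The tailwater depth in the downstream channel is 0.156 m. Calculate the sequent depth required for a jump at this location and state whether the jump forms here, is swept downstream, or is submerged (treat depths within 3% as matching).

q = Q/b = 0.0320/0.547 = 0.0585 m²/s; V₁ = q/y₁ = 2.32 m/s. Fr₁ = V₁/√(g·y₁) = 4.67.
From the momentum equation for a rectangular channel, y₂/y₁ = ½[√(1 + 8Fr₁²) − 1] = ½[√175.4 − 1] = 6.12.
y₂ = 6.12 × 0.0252 = 0.154 m.
Tailwater y_tw = 0.156 m: y_tw ≈ y₂, so the jump forms here.

y₂ = 0.154 m; the jump forms here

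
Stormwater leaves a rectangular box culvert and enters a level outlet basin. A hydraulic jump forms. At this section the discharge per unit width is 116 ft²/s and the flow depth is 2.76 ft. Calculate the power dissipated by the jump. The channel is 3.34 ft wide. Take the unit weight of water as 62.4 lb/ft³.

V₁ = q/y₁ = 116/2.76 = 42.0 ft/s. Fr₁ = V₁/√(g·y₁) = 42.0/√(32.2×2.76) = 4.46.
From the momentum equation for a rectangular channel, y₂/y₁ = ½[√(1 + 8Fr₁²) − 1] = ½[√160.0 − 1] = 5.82.
y₂ = 5.82 × 2.76 = 16.1 ft.
V₂ = q/y₂ = 116/16.1 = 7.22 ft/s. E₁ = y₁ + V₁²/2g = 30.2 ft; E₂ = y₂ + V₂²/2g = 16.9 ft. ΔE = E₁ − E₂ = 13.3 ft.
Q = q·b = 116 × 3.34 = 387 cfs. P = γ·Q·ΔE/550 = 62.4 × 387 × 13.3 / 550 = 585 hp.

P = 585 hp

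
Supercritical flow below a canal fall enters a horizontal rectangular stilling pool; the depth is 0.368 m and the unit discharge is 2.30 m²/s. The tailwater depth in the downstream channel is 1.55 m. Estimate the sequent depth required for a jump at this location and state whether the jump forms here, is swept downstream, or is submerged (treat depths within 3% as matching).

V₁ = q/y₁ = 2.30/0.368 = 6.25 m/s. Fr₁ = V₁/√(g·y₁) = 6.25/√(9.81×0.368) = 3.29.
By Bélanger, y₂/y₁ = ½[√(1 + 8Fr₁²) − 1] = ½[√87.56 − 1] = 4.18.
y₂ = 4.18 × 0.368 = 1.54 m.
Tailwater y_tw = 1.55 m: y_tw ≈ y₂, so the jump forms here.

y₂ = 1.54 m; the jump forms here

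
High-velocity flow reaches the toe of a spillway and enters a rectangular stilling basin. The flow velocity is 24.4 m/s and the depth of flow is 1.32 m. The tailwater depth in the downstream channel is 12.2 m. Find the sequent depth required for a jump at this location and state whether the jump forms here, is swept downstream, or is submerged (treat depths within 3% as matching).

y₂ = 12.0 m; the jump forms here

Fr₁ = V₁/√(g·y₁) = 24.4/√(9.81×1.32) = 6.78.
Sequent-depth ratio: y₂/y₁ = ½[√(1 + 8Fr₁²) − 1] = ½[√368.8 − 1] = 9.10.
y₂ = 9.10 × 1.32 = 12.0 m.
Tailwater y_tw = 12.2 m: y_tw ≈ y₂, so the jump forms here.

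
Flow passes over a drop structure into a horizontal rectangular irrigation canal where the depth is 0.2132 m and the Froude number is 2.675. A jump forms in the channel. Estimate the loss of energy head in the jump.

Fr₁ = 2.675 (given).
By Bélanger, y₂/y₁ = ½[√(1 + 8Fr₁²) − 1] = ½[√58.245 − 1] = 3.316.
y₂ = 3.316 × 0.2132 = 0.7070 m.
Head loss: ΔE = (y₂ − y₁)³/(4y₁y₂) = (0.7070 − 0.2132)³/(4×0.2132×0.7070) = 0.1204/0.6029 = 0.1997 m.

ΔE = 0.1997 m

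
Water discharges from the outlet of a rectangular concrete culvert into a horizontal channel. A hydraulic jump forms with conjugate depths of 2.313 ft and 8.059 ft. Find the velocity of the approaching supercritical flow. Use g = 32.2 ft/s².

V₁ = 24.12 ft/s

For a rectangular channel the momentum equation gives q² = ½·g·y₁·y₂·(y₁ + y₂) = ½×32.2×2.313×8.059×10.37 = 3113.
q = √3113 = 55.79 ft²/s.
V₁ = q/y₁ = 55.79/2.313 = 24.12 ft/s.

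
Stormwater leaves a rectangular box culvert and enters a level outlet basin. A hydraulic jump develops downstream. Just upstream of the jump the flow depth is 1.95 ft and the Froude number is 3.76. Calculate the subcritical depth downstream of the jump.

y₂ = 9.44 ft

Fr₁ = 3.76 (given).
Conjugate-depth relation: y₂/y₁ = ½[√(1 + 8Fr₁²) − 1] = ½[√114.1 − 1] = 4.84.
y₂ = 4.84 × 1.95 = 9.44 ft.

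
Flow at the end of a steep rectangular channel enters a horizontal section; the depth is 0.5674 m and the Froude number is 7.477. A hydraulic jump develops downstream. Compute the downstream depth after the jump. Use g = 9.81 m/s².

Fr₁ = 7.477 (given).
By Bélanger, y₂/y₁ = ½[√(1 + 8Fr₁²) − 1] = ½[√448.24 − 1] = 10.09.
y₂ = 10.09 × 0.5674 = 5.723 m.

y₂ = 5.723 m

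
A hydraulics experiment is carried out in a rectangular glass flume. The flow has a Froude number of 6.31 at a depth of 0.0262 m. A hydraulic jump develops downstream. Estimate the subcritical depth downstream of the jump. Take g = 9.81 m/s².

y₂ = 0.221 m

Fr₁ = 6.31 (given).
From the momentum equation for a rectangular channel, y₂/y₁ = ½[√(1 + 8Fr₁²) − 1] = ½[√319.5 − 1] = 8.44.
y₂ = 8.44 × 0.0262 = 0.221 m.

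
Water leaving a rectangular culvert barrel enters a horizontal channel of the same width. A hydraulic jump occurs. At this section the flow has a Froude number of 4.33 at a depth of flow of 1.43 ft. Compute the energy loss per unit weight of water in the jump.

Fr₁ = 4.33 (given).
Conjugate-depth relation: y₂/y₁ = ½[√(1 + 8Fr₁²) − 1] = ½[√151.0 − 1] = 5.64.
y₂ = 5.64 × 1.43 = 8.07 ft.
V₁ = Fr₁·√(g·y₁) = 4.33×√(32.2×1.43) = 29.4 ft/s; q = V₁·y₁ = 42.0 ft²/s. V₂ = q/y₂ = 42.0/8.07 = 5.21 ft/s. E₁ = y₁ + V₁²/2g = 14.8 ft; E₂ = y₂ + V₂²/2g = 8.49 ft. ΔE = E₁ − E₂ = 6.34 ft.

ΔE = 6.34 ft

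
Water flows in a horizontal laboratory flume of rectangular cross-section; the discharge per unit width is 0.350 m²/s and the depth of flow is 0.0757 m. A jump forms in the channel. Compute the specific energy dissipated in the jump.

V₁ = q/y₁ = 0.350/0.0757 = 4.62 m/s. Fr₁ = V₁/√(g·y₁) = 4.62/√(9.81×0.0757) = 5.37.
Conjugate-depth relation: y₂/y₁ = ½[√(1 + 8Fr₁²) − 1] = ½[√231.3 − 1] = 7.10.
y₂ = 7.10 × 0.0757 = 0.538 m.
Head loss: ΔE = (y₂ − y₁)³/(4y₁y₂) = (0.538 − 0.0757)³/(4×0.0757×0.538) = 0.0987/0.163 = 0.606 m.

ΔE = 0.606 m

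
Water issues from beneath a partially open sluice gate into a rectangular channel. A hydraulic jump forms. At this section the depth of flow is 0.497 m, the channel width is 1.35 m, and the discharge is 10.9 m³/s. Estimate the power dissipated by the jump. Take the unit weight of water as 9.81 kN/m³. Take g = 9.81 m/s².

q = Q/b = 10.9/1.35 = 8.07 m²/s; V₁ = q/y₁ = 16.2 m/s. Fr₁ = V₁/√(g·y₁) = 7.36.
Bélanger equation: y₂/y₁ = ½[√(1 + 8Fr₁²) − 1] = ½[√434.0 − 1] = 9.92.
y₂ = 9.92 × 0.497 = 4.93 m.
Head loss: ΔE = (y₂ − y₁)³/(4y₁y₂) = (4.93 − 0.497)³/(4×0.497×4.93) = 87.0/9.80 = 8.88 m.
P = γ·Q·ΔE = 9.81 × 10.9 × 8.88 = 950 kW.

P = 950 kW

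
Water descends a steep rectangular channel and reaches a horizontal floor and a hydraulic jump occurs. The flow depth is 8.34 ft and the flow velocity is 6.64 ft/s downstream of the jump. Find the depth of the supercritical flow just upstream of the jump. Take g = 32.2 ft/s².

Fr₂ = V₂/√(g·y₂) = 6.64/√(32.2×8.34) = 0.405.
Applying the sequent-depth relation in reverse, y₁/y₂ = ½[√(1 + 8Fr₂²) − 1] = ½[√2.313 − 1] = 0.260.
y₁ = 0.260 × 8.34 = 2.17 ft.

y₁ = 2.17 ft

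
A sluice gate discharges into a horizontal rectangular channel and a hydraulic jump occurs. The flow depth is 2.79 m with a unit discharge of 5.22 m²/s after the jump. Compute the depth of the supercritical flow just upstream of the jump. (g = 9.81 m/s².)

y₁ = 0.589 m

V₂ = q/y₂ = 5.22/2.79 = 1.87 m/s; Fr₂ = V₂/√(g·y₂) = 0.358.
The Bélanger relation is symmetric: y₁/y₂ = ½[√(1 + 8Fr₂²) − 1] = ½[√2.023 − 1] = 0.211.
y₁ = 0.211 × 2.79 = 0.589 m.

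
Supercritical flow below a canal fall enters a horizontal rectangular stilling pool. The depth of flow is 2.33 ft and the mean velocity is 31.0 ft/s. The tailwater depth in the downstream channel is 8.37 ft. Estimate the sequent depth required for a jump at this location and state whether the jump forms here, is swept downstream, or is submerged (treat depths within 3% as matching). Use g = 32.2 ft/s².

y₂ = 10.7 ft; the jump is swept downstream

Fr₁ = V₁/√(g·y₁) = 31.0/√(32.2×2.33) = 3.58.
From the momentum equation for a rectangular channel, y₂/y₁ = ½[√(1 + 8Fr₁²) − 1] = ½[√103.5 − 1] = 4.59.
y₂ = 4.59 × 2.33 = 10.7 ft.
Tailwater y_tw = 8.37 ft: y_tw < y₂, so the jump is swept downstream.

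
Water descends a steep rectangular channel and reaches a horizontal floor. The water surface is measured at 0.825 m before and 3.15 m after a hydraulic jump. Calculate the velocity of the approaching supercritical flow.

V₁ = 8.63 m/s

For a rectangular channel the momentum equation gives q² = ½·g·y₁·y₂·(y₁ + y₂) = ½×9.81×0.825×3.15×3.97 = 50.7.
q = √50.7 = 7.12 m²/s.
V₁ = q/y₁ = 7.12/0.825 = 8.63 m/s.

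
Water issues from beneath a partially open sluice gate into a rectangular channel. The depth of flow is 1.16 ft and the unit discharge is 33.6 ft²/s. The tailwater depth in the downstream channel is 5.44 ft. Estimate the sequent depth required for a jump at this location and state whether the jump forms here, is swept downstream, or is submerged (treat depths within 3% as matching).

y₂ = 7.22 ft; the jump is swept downstream

V₁ = q/y₁ = 33.6/1.16 = 29.0 ft/s. Fr₁ = V₁/√(g·y₁) = 29.0/√(32.2×1.16) = 4.74.
Sequent-depth ratio: y₂/y₁ = ½[√(1 + 8Fr₁²) − 1] = ½[√180.7 − 1] = 6.22.
y₂ = 6.22 × 1.16 = 7.22 ft.
Tailwater y_tw = 5.44 ft: y_tw < y₂, so the jump is swept downstream.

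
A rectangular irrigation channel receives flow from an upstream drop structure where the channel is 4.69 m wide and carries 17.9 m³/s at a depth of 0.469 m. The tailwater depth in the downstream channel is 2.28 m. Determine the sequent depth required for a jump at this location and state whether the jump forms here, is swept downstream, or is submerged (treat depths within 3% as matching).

q = Q/b = 17.9/4.69 = 3.82 m²/s; V₁ = q/y₁ = 8.14 m/s. Fr₁ = V₁/√(g·y₁) = 3.79.
By Bélanger, y₂/y₁ = ½[√(1 + 8Fr₁²) − 1] = ½[√116.1 − 1] = 4.89.
y₂ = 4.89 × 0.469 = 2.29 m.
Tailwater y_tw = 2.28 m: y_tw ≈ y₂, so the jump forms here.

y₂ = 2.29 m; the jump forms here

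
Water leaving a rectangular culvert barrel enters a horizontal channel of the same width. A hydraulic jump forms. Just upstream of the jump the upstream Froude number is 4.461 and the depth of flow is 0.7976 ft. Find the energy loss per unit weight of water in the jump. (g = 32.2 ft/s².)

ΔE = 3.851 ft

Fr₁ = 4.461 (given).
By Bélanger, y₂/y₁ = ½[√(1 + 8Fr₁²) − 1] = ½[√160.20 − 1] = 5.829.
y₂ = 5.829 × 0.7976 = 4.649 ft.
V₁ = Fr₁·√(g·y₁) = 4.461×√(32.2×0.7976) = 22.61 ft/s; q = V₁·y₁ = 18.03 ft²/s. V₂ = q/y₂ = 18.03/4.649 = 3.879 ft/s. E₁ = y₁ + V₁²/2g = 8.734 ft; E₂ = y₂ + V₂²/2g = 4.882 ft. ΔE = E₁ − E₂ = 3.851 ft.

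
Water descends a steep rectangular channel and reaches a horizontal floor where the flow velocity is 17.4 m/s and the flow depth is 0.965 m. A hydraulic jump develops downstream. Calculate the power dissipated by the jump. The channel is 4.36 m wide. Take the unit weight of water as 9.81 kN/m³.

P = 6372 kW

Fr₁ = V₁/√(g·y₁) = 17.4/√(9.81×0.965) = 5.66.
By Bélanger, y₂/y₁ = ½[√(1 + 8Fr₁²) − 1] = ½[√256.9 − 1] = 7.51.
y₂ = 7.51 × 0.965 = 7.25 m.
Head loss: ΔE = (y₂ − y₁)³/(4y₁y₂) = (7.25 − 0.965)³/(4×0.965×7.25) = 248/28.0 = 8.87 m.
q = V₁·y₁ = 17.4 × 0.965 = 16.8 m²/s. Q = q·b = 16.8 × 4.36 = 73.2 m³/s. P = γ·Q·ΔE = 9.81 × 73.2 × 8.87 = 6372 kW.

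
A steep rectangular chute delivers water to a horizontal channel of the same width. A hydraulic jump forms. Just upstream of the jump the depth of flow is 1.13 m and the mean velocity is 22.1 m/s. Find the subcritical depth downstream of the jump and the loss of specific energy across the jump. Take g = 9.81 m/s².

Fr₁ = V₁/√(g·y₁) = 22.1/√(9.81×1.13) = 6.64.
By Bélanger, y₂/y₁ = ½[√(1 + 8Fr₁²) − 1] = ½[√353.5 − 1] = 8.90.
y₂ = 8.90 × 1.13 = 10.1 m.
q = V₁·y₁ = 22.1 × 1.13 = 25.0 m²/s. V₂ = q/y₂ = 25.0/10.1 = 2.48 m/s. E₁ = y₁ + V₁²/2g = 26.0 m; E₂ = y₂ + V₂²/2g = 10.4 m. ΔE = E₁ − E₂ = 15.7 m.

y₂ = 10.1 m; ΔE = 15.7 m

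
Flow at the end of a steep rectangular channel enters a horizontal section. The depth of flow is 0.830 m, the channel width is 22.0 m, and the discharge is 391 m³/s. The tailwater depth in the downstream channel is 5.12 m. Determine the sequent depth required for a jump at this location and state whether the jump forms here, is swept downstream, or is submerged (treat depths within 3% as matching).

y₂ = 8.40 m; the jump is swept downstream

q = Q/b = 391/22.0 = 17.8 m²/s; V₁ = q/y₁ = 21.4 m/s. Fr₁ = V₁/√(g·y₁) = 7.50.
Sequent-depth ratio: y₂/y₁ = ½[√(1 + 8Fr₁²) − 1] = ½[√451.5 − 1] = 10.1.
y₂ = 10.1 × 0.830 = 8.40 m.
Tailwater y_tw = 5.12 m: y_tw < y₂, so the jump is swept downstream.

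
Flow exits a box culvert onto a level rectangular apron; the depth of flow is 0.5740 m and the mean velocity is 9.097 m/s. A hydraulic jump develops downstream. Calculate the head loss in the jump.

ΔE = 1.781 m

Fr₁ = V₁/√(g·y₁) = 9.097/√(9.81×0.5740) = 3.834.
By Bélanger, y₂/y₁ = ½[√(1 + 8Fr₁²) − 1] = ½[√118.57 − 1] = 4.945.
y₂ = 4.945 × 0.5740 = 2.838 m.
q = V₁·y₁ = 9.097 × 0.5740 = 5.222 m²/s. V₂ = q/y₂ = 5.222/2.838 = 1.840 m/s. E₁ = y₁ + V₁²/2g = 4.792 m; E₂ = y₂ + V₂²/2g = 3.011 m. ΔE = E₁ − E₂ = 1.781 m.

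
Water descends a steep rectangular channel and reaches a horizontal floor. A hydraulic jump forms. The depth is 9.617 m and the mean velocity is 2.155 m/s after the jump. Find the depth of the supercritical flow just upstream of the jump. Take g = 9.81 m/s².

Fr₂ = V₂/√(g·y₂) = 2.155/√(9.81×9.617) = 0.2219.
The Bélanger relation is symmetric: y₁/y₂ = ½[√(1 + 8Fr₂²) − 1] = ½[√1.3938 − 1] = 0.09030.
y₁ = 0.09030 × 9.617 = 0.8684 m.

y₁ = 0.8684 m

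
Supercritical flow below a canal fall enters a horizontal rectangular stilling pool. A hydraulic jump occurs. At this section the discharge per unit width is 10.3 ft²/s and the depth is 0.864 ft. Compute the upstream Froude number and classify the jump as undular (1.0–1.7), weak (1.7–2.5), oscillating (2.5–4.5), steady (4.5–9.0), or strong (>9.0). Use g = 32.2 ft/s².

V₁ = q/y₁ = 10.3/0.864 = 11.9 ft/s. Fr₁ = V₁/√(g·y₁) = 11.9/√(32.2×0.864) = 2.26.
Fr₁ = 2.26 lies in the weak range.

Fr₁ = 2.26; weak jump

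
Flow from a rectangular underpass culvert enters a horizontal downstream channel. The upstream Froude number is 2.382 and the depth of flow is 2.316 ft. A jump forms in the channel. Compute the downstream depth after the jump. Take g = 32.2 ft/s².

y₂ = 6.729 ft

Fr₁ = 2.382 (given).
Sequent-depth ratio: y₂/y₁ = ½[√(1 + 8Fr₁²) − 1] = ½[√46.391 − 1] = 2.906.
y₂ = 2.906 × 2.316 = 6.729 ft.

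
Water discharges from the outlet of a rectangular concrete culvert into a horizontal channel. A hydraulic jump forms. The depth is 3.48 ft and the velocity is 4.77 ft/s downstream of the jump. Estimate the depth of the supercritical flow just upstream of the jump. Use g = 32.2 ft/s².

y₁ = 1.08 ft

Fr₂ = V₂/√(g·y₂) = 4.77/√(32.2×3.48) = 0.451.
From the momentum equation (using Fr₂), y₁/y₂ = ½[√(1 + 8Fr₂²) − 1] = ½[√2.624 − 1] = 0.310.
y₁ = 0.310 × 3.48 = 1.08 ft.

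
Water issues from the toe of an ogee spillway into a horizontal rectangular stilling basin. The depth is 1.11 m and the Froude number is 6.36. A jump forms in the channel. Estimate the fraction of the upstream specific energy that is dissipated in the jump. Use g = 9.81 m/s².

ΔE/E₁ = 0.586 (58.6%)

Fr₁ = 6.36 (given).
From the momentum equation for a rectangular channel, y₂/y₁ = ½[√(1 + 8Fr₁²) − 1] = ½[√324.6 − 1] = 8.51.
y₂ = 8.51 × 1.11 = 9.44 m.
E₁ = y₁(1 + Fr₁²/2) = 1.11×(1 + 6.36²/2) = 23.6 m. ΔE = (y₂ − y₁)³/(4y₁y₂) = 13.8 m. ΔE/E₁ = 13.8/23.6 = 0.586.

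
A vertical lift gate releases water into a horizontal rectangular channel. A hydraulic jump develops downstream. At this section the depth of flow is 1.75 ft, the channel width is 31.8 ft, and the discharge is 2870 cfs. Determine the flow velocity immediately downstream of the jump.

q = Q/b = 2870/31.8 = 90.3 ft²/s; V₁ = q/y₁ = 51.6 ft/s. Fr₁ = V₁/√(g·y₁) = 6.87.
By Bélanger, y₂/y₁ = ½[√(1 + 8Fr₁²) − 1] = ½[√378.6 − 1] = 9.23.
y₂ = 9.23 × 1.75 = 16.2 ft.
V₂ = q/y₂ = 90.3/16.2 = 5.59 ft/s.

V₂ = 5.59 ft/s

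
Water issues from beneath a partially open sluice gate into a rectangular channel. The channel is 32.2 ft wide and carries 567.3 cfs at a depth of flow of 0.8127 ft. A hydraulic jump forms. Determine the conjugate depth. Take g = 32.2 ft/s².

q = Q/b = 567.3/32.2 = 17.62 ft²/s; V₁ = q/y₁ = 21.68 ft/s. Fr₁ = V₁/√(g·y₁) = 4.238.
Bélanger equation: y₂/y₁ = ½[√(1 + 8Fr₁²) − 1] = ½[√144.67 − 1] = 5.514.
y₂ = 5.514 × 0.8127 = 4.481 ft.

y₂ = 4.481 ft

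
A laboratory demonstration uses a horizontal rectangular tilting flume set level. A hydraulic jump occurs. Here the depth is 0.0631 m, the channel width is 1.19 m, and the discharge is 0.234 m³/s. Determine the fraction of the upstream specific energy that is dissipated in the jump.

q = Q/b = 0.234/1.19 = 0.197 m²/s; V₁ = q/y₁ = 3.12 m/s. Fr₁ = V₁/√(g·y₁) = 3.96.
Sequent-depth ratio: y₂/y₁ = ½[√(1 + 8Fr₁²) − 1] = ½[√126.5 − 1] = 5.12.
y₂ = 5.12 × 0.0631 = 0.323 m.
E₁ = y₁ + V₁²/2g = 0.558 m. ΔE = (y₂ − y₁)³/(4y₁y₂) = 0.216 m. ΔE/E₁ = 0.216/0.558 = 0.387.

ΔE/E₁ = 0.387 (38.7%)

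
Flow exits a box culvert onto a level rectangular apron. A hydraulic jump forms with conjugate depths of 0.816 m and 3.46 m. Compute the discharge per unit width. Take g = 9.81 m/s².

For a rectangular channel the momentum equation gives q² = ½·g·y₁·y₂·(y₁ + y₂) = ½×9.81×0.816×3.46×4.28 = 59.2.
q = √59.2 = 7.70 m²/s.

q = 7.70 m²/s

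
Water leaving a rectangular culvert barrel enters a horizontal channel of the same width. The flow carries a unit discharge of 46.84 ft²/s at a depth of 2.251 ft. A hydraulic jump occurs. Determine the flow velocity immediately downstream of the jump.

V₂ = 6.954 ft/s

V₁ = q/y₁ = 46.84/2.251 = 20.81 ft/s. Fr₁ = V₁/√(g·y₁) = 20.81/√(32.2×2.251) = 2.444.
Sequent-depth ratio: y₂/y₁ = ½[√(1 + 8Fr₁²) − 1] = ½[√48.790 − 1] = 2.993.
y₂ = 2.993 × 2.251 = 6.736 ft.
V₂ = q/y₂ = 46.84/6.736 = 6.954 ft/s.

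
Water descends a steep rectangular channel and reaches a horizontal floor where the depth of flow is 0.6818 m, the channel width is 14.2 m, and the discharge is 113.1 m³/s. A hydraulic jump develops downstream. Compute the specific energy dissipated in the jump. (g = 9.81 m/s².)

q = Q/b = 113.1/14.2 = 7.965 m²/s; V₁ = q/y₁ = 11.68 m/s. Fr₁ = V₁/√(g·y₁) = 4.517.
Sequent-depth ratio: y₂/y₁ = ½[√(1 + 8Fr₁²) − 1] = ½[√164.23 − 1] = 5.908.
y₂ = 5.908 × 0.6818 = 4.028 m.
Head loss: ΔE = (y₂ − y₁)³/(4y₁y₂) = (4.028 − 0.6818)³/(4×0.6818×4.028) = 37.46/10.98 = 3.410 m.

ΔE = 3.410 m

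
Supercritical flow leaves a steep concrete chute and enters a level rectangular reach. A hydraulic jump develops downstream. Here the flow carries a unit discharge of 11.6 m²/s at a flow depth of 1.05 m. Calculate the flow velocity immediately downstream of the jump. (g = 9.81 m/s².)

V₁ = q/y₁ = 11.6/1.05 = 11.0 m/s. Fr₁ = V₁/√(g·y₁) = 11.0/√(9.81×1.05) = 3.44.
Sequent-depth ratio: y₂/y₁ = ½[√(1 + 8Fr₁²) − 1] = ½[√95.79 − 1] = 4.39.
y₂ = 4.39 × 1.05 = 4.61 m.
V₂ = q/y₂ = 11.6/4.61 = 2.51 m/s.

V₂ = 2.51 m/s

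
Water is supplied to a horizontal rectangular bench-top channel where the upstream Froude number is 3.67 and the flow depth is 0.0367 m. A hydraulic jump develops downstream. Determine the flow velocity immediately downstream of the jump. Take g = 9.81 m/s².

V₂ = 0.467 m/s

Fr₁ = 3.67 (given).
Conjugate-depth relation: y₂/y₁ = ½[√(1 + 8Fr₁²) − 1] = ½[√108.8 − 1] = 4.71.
y₂ = 4.71 × 0.0367 = 0.173 m.
V₁ = Fr₁·√(g·y₁) = 3.67×√(9.81×0.0367) = 2.20 m/s; q = V₁·y₁ = 0.0808 m²/s.
V₂ = q/y₂ = 0.0808/0.173 = 0.467 m/s.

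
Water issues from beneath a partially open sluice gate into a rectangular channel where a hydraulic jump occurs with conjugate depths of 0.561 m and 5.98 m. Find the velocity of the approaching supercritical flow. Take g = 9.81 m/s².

V₁ = 18.5 m/s

For a rectangular channel the momentum equation gives q² = ½·g·y₁·y₂·(y₁ + y₂) = ½×9.81×0.561×5.98×6.54 = 108.
q = √108 = 10.4 m²/s.
V₁ = q/y₁ = 10.4/0.561 = 18.5 m/s.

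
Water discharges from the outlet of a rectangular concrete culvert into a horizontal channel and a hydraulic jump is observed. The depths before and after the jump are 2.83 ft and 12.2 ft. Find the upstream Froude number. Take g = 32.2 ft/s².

Fr₁ = 3.38

For a rectangular channel the momentum equation gives q² = ½·g·y₁·y₂·(y₁ + y₂) = ½×32.2×2.83×12.2×15.0 = 8355.
q = √8355 = 91.4 ft²/s.
V₁ = q/y₁ = 32.3 ft/s; Fr₁ = V₁/√(g·y₁) = 3.38.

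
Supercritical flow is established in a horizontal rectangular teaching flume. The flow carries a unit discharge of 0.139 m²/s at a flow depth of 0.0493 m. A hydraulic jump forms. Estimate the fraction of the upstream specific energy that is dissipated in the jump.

ΔE/E₁ = 0.398 (39.8%)

V₁ = q/y₁ = 0.139/0.0493 = 2.82 m/s. Fr₁ = V₁/√(g·y₁) = 2.82/√(9.81×0.0493) = 4.05.
Sequent-depth ratio: y₂/y₁ = ½[√(1 + 8Fr₁²) − 1] = ½[√132.5 − 1] = 5.26.
y₂ = 5.26 × 0.0493 = 0.259 m.
E₁ = y₁ + V₁²/2g = 0.454 m. ΔE = (y₂ − y₁)³/(4y₁y₂) = 0.181 m. ΔE/E₁ = 0.181/0.454 = 0.398.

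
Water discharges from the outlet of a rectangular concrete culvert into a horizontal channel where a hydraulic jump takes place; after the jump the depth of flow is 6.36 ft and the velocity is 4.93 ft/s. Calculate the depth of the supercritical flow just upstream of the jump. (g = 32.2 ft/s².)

Fr₂ = V₂/√(g·y₂) = 4.93/√(32.2×6.36) = 0.345.
From the momentum equation (using Fr₂), y₁/y₂ = ½[√(1 + 8Fr₂²) − 1] = ½[√1.949 − 1] = 0.198.
y₁ = 0.198 × 6.36 = 1.26 ft.

y₁ = 1.26 ft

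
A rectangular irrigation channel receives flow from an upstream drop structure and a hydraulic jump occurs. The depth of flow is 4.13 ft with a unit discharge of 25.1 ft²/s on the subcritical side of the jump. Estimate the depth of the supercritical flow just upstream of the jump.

y₁ = 1.64 ft

V₂ = q/y₂ = 25.1/4.13 = 6.08 ft/s; Fr₂ = V₂/√(g·y₂) = 0.527.
From the momentum equation (using Fr₂), y₁/y₂ = ½[√(1 + 8Fr₂²) − 1] = ½[√3.222 − 1] = 0.397.
y₁ = 0.397 × 4.13 = 1.64 ft.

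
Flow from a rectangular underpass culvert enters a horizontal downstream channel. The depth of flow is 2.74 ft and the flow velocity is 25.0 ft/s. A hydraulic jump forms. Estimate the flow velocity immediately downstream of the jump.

V₂ = 7.58 ft/s

Fr₁ = V₁/√(g·y₁) = 25.0/√(32.2×2.74) = 2.66.
Sequent-depth ratio: y₂/y₁ = ½[√(1 + 8Fr₁²) − 1] = ½[√57.67 − 1] = 3.30.
y₂ = 3.30 × 2.74 = 9.03 ft.
q = V₁·y₁ = 25.0 × 2.74 = 68.5 ft²/s.
V₂ = q/y₂ = 68.5/9.03 = 7.58 ft/s.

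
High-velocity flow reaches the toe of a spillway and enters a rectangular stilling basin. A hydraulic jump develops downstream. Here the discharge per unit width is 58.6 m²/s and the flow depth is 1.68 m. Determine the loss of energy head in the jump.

ΔE = 43.6 m

V₁ = q/y₁ = 58.6/1.68 = 34.9 m/s. Fr₁ = V₁/√(g·y₁) = 34.9/√(9.81×1.68) = 8.59.
Sequent-depth ratio: y₂/y₁ = ½[√(1 + 8Fr₁²) − 1] = ½[√591.6 − 1] = 11.7.
y₂ = 11.7 × 1.68 = 19.6 m.
V₂ = q/y₂ = 58.6/19.6 = 2.99 m/s. E₁ = y₁ + V₁²/2g = 63.7 m; E₂ = y₂ + V₂²/2g = 20.0 m. ΔE = E₁ − E₂ = 43.6 m.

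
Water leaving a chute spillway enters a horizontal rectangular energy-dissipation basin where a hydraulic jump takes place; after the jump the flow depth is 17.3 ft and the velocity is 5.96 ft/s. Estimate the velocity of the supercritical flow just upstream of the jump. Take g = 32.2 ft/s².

Fr₂ = V₂/√(g·y₂) = 5.96/√(32.2×17.3) = 0.253.
Since the conjugate-depth ratio holds either way, y₁/y₂ = ½[√(1 + 8Fr₂²) − 1] = ½[√1.510 − 1] = 0.114.
y₁ = 0.114 × 17.3 = 1.98 ft.
V₁ = q/y₁ = 103/1.98 = 52.1 ft/s.

V₁ = 52.1 ft/s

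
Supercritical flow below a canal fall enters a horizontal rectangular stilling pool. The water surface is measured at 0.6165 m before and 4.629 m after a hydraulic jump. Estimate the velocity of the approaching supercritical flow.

V₁ = 13.90 m/s

For a rectangular channel the momentum equation gives q² = ½·g·y₁·y₂·(y₁ + y₂) = ½×9.81×0.6165×4.629×5.245 = 73.43.
q = √73.43 = 8.569 m²/s.
V₁ = q/y₁ = 8.569/0.6165 = 13.90 m/s.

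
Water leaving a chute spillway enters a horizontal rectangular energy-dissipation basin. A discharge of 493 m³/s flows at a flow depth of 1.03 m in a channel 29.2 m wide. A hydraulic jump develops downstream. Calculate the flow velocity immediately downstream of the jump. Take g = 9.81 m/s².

V₂ = 2.41 m/s

q = Q/b = 493/29.2 = 16.9 m²/s; V₁ = q/y₁ = 16.4 m/s. Fr₁ = V₁/√(g·y₁) = 5.16.
From the momentum equation for a rectangular channel, y₂/y₁ = ½[√(1 + 8Fr₁²) − 1] = ½[√213.7 − 1] = 6.81.
y₂ = 6.81 × 1.03 = 7.01 m.
V₂ = q/y₂ = 16.9/7.01 = 2.41 m/s.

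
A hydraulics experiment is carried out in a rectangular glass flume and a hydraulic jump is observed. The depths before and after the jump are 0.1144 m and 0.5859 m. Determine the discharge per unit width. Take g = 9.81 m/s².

q = 0.4798 m²/s

For a rectangular channel the momentum equation gives q² = ½·g·y₁·y₂·(y₁ + y₂) = ½×9.81×0.1144×0.5859×0.7003 = 0.2302.
q = √0.2302 = 0.4798 m²/s.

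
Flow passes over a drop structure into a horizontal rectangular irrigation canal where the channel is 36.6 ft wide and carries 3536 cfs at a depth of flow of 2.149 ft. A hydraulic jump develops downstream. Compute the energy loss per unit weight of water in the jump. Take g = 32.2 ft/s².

q = Q/b = 3536/36.6 = 96.61 ft²/s; V₁ = q/y₁ = 44.96 ft/s. Fr₁ = V₁/√(g·y₁) = 5.404.
Conjugate-depth relation: y₂/y₁ = ½[√(1 + 8Fr₁²) − 1] = ½[√234.66 − 1] = 7.159.
y₂ = 7.159 × 2.149 = 15.39 ft.
V₂ = q/y₂ = 96.61/15.39 = 6.279 ft/s. E₁ = y₁ + V₁²/2g = 33.53 ft; E₂ = y₂ + V₂²/2g = 16.00 ft. ΔE = E₁ − E₂ = 17.53 ft.

ΔE = 17.53 ft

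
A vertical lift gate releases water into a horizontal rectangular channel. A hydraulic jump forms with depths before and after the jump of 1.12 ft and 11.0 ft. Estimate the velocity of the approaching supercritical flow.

For a rectangular channel the momentum equation gives q² = ½·g·y₁·y₂·(y₁ + y₂) = ½×32.2×1.12×11.0×12.1 = 2404.
q = √2404 = 49.0 ft²/s.
V₁ = q/y₁ = 49.0/1.12 = 43.8 ft/s.

V₁ = 43.8 ft/s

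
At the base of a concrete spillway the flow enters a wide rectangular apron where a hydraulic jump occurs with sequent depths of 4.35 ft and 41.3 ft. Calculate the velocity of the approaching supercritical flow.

V₁ = 83.5 ft/s

For a rectangular channel the momentum equation gives q² = ½·g·y₁·y₂·(y₁ + y₂) = ½×32.2×4.35×41.3×45.6 = 132040.
q = √132040 = 363 ft²/s.
V₁ = q/y₁ = 363/4.35 = 83.5 ft/s.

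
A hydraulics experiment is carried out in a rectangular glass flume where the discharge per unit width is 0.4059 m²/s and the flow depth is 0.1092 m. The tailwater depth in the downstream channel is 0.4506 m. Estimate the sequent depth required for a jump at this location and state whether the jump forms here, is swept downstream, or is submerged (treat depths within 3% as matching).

V₁ = q/y₁ = 0.4059/0.1092 = 3.717 m/s. Fr₁ = V₁/√(g·y₁) = 3.717/√(9.81×0.1092) = 3.591.
Bélanger equation: y₂/y₁ = ½[√(1 + 8Fr₁²) − 1] = ½[√104.18 − 1] = 4.603.
y₂ = 4.603 × 0.1092 = 0.5027 m.
Tailwater y_tw = 0.4506 m: y_tw < y₂, so the jump is swept downstream.

y₂ = 0.5027 m; the jump is swept downstream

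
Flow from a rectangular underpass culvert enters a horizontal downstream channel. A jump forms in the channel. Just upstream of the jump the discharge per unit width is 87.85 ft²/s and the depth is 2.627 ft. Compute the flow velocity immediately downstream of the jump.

V₂ = 7.166 ft/s

V₁ = q/y₁ = 87.85/2.627 = 33.44 ft/s. Fr₁ = V₁/√(g·y₁) = 33.44/√(32.2×2.627) = 3.636.
By Bélanger, y₂/y₁ = ½[√(1 + 8Fr₁²) − 1] = ½[√106.76 − 1] = 4.666.
y₂ = 4.666 × 2.627 = 12.26 ft.
V₂ = q/y₂ = 87.85/12.26 = 7.166 ft/s.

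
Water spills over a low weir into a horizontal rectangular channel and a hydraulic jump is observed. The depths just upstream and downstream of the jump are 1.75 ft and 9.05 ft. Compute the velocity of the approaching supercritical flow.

For a rectangular channel the momentum equation gives q² = ½·g·y₁·y₂·(y₁ + y₂) = ½×32.2×1.75×9.05×10.8 = 2754.
q = √2754 = 52.5 ft²/s.
V₁ = q/y₁ = 52.5/1.75 = 30.0 ft/s.

V₁ = 30.0 ft/s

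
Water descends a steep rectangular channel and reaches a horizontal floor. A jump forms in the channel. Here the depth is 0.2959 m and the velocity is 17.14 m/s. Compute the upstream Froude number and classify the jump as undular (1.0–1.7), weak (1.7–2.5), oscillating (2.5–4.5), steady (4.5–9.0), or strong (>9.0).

Fr₁ = 10.06; strong jump

Fr₁ = V₁/√(g·y₁) = 17.14/√(9.81×0.2959) = 10.06.
Fr₁ = 10.06 lies in the strong range.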